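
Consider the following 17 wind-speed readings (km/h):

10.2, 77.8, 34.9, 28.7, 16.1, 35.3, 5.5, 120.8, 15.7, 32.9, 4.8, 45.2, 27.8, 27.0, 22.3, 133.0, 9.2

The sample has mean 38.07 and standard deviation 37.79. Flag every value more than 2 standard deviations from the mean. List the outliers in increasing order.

Cutoffs at x̄ ± 2s: 38.07 ± 2·37.79 = [-37.51, 113.65].
120.8: z = 2.19, |z| > 2 → outlier.
133.0: z = 2.51, |z| > 2 → outlier.
Every other value lies within [-37.51, 113.65].

120.8, 133.0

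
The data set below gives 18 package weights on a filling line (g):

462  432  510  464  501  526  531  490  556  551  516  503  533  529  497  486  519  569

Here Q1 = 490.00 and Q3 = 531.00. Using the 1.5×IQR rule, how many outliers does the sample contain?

IQR = 41.00; fences at 490.00 − 61.50 = 428.50 and 531.00 + 61.50 = 592.50.
Every value lies within the cutoffs.

0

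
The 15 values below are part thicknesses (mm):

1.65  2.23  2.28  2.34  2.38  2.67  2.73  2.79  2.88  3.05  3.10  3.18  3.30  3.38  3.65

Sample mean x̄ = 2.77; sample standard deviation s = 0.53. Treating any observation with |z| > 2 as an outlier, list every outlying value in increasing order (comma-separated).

Cutoffs at x̄ ± 2s: 2.77 ± 2·0.53 = [1.71, 3.83].
1.65: z = -2.11, |z| > 2 → outlier.
Every other value lies within [1.71, 3.83].

1.65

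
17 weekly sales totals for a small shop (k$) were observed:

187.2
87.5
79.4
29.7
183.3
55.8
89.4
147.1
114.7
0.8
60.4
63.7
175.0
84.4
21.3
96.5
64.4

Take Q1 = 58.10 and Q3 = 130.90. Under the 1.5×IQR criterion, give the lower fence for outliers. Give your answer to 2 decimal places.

IQR = Q3 − Q1 = 130.90 − 58.10 = 72.80.
Lower fence = Q1 − 1.5·IQR = 58.10 − 109.20 = -51.10.
Upper fence = Q3 + 1.5·IQR = 130.90 + 109.20 = 240.10.

-51.10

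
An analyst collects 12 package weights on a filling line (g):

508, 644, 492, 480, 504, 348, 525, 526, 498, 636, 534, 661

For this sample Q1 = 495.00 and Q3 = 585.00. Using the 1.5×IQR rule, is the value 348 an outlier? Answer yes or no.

IQR = Q3 − Q1 = 585.00 − 495.00 = 90.00.
Lower fence = Q1 − 1.5·IQR = 495.00 − 135.00 = 360.00.
Upper fence = Q3 + 1.5·IQR = 585.00 + 135.00 = 720.00.
348 lies below the lower fence.

yes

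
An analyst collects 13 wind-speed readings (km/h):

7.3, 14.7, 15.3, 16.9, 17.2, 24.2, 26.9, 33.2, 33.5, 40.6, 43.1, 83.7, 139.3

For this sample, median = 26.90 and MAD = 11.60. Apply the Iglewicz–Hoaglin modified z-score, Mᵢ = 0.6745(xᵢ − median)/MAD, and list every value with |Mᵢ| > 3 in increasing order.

|Mᵢ| > 3 ⇔ |xᵢ − 26.90| > 3·11.60/0.6745 = 51.59.
So outliers lie outside [-24.69, 78.49].
83.7: M = 3.30 → outlier.
139.3: M = 6.54 → outlier.

83.7, 139.3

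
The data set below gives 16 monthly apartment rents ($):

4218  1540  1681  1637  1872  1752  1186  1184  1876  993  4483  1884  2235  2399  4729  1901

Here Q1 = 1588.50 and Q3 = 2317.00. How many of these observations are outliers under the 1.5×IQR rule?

IQR = 728.50; fences at 1588.50 − 1092.75 = 495.75 and 2317.00 + 1092.75 = 3409.75.
Outside the cutoffs: 4218, 4483, 4729.

3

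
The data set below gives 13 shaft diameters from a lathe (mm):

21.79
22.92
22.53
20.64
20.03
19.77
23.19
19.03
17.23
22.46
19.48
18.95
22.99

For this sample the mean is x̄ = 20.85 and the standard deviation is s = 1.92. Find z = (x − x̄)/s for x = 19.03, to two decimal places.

z = (19.03 − 20.85) / 1.92 = -0.95.

-0.95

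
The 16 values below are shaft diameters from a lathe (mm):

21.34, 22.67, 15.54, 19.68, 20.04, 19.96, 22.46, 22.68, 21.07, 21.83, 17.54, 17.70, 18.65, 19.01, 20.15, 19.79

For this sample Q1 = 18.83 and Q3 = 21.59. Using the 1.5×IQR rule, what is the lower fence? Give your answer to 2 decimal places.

14.69

IQR = Q3 − Q1 = 21.59 − 18.83 = 2.76.
Lower fence = Q1 − 1.5·IQR = 18.83 − 4.14 = 14.69.
Upper fence = Q3 + 1.5·IQR = 21.59 + 4.14 = 25.73.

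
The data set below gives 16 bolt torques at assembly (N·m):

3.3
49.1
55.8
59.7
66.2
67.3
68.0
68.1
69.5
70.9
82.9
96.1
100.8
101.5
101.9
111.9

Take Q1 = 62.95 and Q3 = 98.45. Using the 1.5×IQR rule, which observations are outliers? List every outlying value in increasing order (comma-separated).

IQR = Q3 − Q1 = 98.45 − 62.95 = 35.50.
Lower fence = Q1 − 1.5·IQR = 62.95 − 53.25 = 9.70.
Upper fence = Q3 + 1.5·IQR = 98.45 + 53.25 = 151.70.
3.3 < 9.70 → outlier.
All remaining values lie within [9.70, 151.70].

3.3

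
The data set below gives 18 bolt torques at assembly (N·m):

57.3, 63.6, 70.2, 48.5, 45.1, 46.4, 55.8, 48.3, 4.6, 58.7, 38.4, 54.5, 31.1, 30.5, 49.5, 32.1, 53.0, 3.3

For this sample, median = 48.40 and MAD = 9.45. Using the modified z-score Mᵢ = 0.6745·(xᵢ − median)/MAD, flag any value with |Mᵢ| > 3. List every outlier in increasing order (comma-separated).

|Mᵢ| > 3 ⇔ |xᵢ − 48.40| > 3·9.45/0.6745 = 42.03.
So outliers lie outside [6.37, 90.43].
3.3: M = -3.22 → outlier.
4.6: M = -3.13 → outlier.

3.3, 4.6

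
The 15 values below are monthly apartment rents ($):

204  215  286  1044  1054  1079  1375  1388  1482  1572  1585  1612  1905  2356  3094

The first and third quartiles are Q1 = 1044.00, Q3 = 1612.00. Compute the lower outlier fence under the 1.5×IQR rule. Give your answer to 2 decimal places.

192.00

IQR = Q3 − Q1 = 1612.00 − 1044.00 = 568.00.
Lower fence = Q1 − 1.5·IQR = 1044.00 − 852.00 = 192.00.
Upper fence = Q3 + 1.5·IQR = 1612.00 + 852.00 = 2464.00.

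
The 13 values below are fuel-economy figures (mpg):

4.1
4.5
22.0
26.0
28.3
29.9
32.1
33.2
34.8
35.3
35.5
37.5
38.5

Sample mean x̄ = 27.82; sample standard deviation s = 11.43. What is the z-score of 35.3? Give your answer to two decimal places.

z = (35.3 − 27.82) / 11.43 = 0.65.

0.65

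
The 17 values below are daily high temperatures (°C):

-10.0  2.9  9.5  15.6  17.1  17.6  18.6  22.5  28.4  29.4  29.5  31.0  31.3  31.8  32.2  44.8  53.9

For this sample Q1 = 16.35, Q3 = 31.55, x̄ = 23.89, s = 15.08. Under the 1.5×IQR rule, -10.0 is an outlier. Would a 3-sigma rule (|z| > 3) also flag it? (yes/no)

no

z = (-10.0 − 23.89) / 15.08 = -2.25.
|z| = 2.25 ≤ 3.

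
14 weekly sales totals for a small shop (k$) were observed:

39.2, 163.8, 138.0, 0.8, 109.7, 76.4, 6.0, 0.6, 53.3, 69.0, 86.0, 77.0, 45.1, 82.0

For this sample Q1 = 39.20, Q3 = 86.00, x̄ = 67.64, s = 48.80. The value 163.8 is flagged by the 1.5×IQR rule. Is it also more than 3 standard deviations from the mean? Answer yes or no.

z = (163.8 − 67.64) / 48.80 = 1.97.
|z| = 1.97 ≤ 3.

no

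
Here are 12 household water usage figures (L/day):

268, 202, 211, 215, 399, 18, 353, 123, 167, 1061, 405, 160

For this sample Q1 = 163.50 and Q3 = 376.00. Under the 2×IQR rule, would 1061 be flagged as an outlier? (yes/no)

yes

IQR = Q3 − Q1 = 376.00 − 163.50 = 212.50.
Lower fence = Q1 − 2·IQR = 163.50 − 425.00 = -261.50.
Upper fence = Q3 + 2·IQR = 376.00 + 425.00 = 801.00.
1061 lies above the upper fence.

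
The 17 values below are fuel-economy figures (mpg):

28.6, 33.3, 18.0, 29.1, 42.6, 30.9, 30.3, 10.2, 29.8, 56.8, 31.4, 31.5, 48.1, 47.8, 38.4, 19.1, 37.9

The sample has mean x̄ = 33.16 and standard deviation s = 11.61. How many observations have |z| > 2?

Cutoffs: x̄ ± 2s = [9.94, 56.38].
Outside the cutoffs: 56.8.

1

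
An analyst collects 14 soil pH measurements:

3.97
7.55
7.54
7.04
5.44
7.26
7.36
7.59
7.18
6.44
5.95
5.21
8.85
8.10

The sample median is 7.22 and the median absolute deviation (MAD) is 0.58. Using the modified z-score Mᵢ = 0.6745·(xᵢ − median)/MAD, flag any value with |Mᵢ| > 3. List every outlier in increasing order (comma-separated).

3.97

|Mᵢ| > 3 ⇔ |xᵢ − 7.22| > 3·0.58/0.6745 = 2.58.
So outliers lie outside [4.64, 9.80].
3.97: M = -3.78 → outlier.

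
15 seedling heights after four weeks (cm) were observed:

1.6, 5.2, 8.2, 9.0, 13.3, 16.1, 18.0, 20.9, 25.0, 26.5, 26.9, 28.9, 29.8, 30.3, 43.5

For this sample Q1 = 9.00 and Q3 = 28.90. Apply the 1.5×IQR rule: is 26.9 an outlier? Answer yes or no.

IQR = Q3 − Q1 = 28.90 − 9.00 = 19.90.
Lower fence = Q1 − 1.5·IQR = 9.00 − 29.85 = -20.85.
Upper fence = Q3 + 1.5·IQR = 28.90 + 29.85 = 58.75.
26.9 lies within [-20.85, 58.75].

no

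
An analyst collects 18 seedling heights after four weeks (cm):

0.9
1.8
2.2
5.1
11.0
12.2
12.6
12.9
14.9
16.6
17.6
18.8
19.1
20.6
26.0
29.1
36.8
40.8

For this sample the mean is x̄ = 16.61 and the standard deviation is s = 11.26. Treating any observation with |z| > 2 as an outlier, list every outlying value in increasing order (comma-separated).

Cutoffs at x̄ ± 2s: 16.61 ± 2·11.26 = [-5.91, 39.13].
40.8: z = 2.15, |z| > 2 → outlier.
Every other value lies within [-5.91, 39.13].

40.8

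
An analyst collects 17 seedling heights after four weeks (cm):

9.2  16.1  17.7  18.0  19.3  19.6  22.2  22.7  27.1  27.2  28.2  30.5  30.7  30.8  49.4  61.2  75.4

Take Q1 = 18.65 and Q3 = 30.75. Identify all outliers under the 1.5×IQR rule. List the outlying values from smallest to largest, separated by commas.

IQR = Q3 − Q1 = 30.75 − 18.65 = 12.10.
Lower fence = Q1 − 1.5·IQR = 18.65 − 18.15 = 0.50.
Upper fence = Q3 + 1.5·IQR = 30.75 + 18.15 = 48.90.
49.4 > 48.90 → outlier.
61.2 > 48.90 → outlier.
75.4 > 48.90 → outlier.
All remaining values lie within [0.50, 48.90].

49.4, 61.2, 75.4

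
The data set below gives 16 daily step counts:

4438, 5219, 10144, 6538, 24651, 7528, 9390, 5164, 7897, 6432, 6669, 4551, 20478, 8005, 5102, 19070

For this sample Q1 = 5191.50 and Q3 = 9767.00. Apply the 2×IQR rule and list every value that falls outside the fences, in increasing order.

IQR = Q3 − Q1 = 9767.00 − 5191.50 = 4575.50.
Lower fence = Q1 − 2·IQR = 5191.50 − 9151.00 = -3959.50.
Upper fence = Q3 + 2·IQR = 9767.00 + 9151.00 = 18918.00.
19070 > 18918.00 → outlier.
20478 > 18918.00 → outlier.
24651 > 18918.00 → outlier.
All remaining values lie within [-3959.50, 18918.00].

19070, 20478, 24651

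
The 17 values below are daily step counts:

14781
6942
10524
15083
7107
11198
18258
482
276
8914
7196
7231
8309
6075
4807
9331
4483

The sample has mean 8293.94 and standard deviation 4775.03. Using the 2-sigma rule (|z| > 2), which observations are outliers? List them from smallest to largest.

18258

Cutoffs at x̄ ± 2s: 8293.94 ± 2·4775.03 = [-1256.12, 17844.00].
18258: z = 2.09, |z| > 2 → outlier.
Every other value lies within [-1256.12, 17844.00].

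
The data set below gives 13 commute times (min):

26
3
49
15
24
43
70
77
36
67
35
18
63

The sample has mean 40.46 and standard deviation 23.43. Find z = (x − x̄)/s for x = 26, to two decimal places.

-0.62

z = (26 − 40.46) / 23.43 = -0.62.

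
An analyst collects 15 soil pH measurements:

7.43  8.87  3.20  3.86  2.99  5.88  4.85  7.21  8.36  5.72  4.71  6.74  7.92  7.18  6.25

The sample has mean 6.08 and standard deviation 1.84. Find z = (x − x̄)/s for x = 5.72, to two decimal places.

z = (5.72 − 6.08) / 1.84 = -0.20.

-0.20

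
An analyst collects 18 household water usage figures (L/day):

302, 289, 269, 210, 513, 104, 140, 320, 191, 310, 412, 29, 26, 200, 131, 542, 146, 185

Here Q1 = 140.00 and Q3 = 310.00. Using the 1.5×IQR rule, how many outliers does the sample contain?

IQR = 170.00; fences at 140.00 − 255.00 = -115.00 and 310.00 + 255.00 = 565.00.
Every value lies within the cutoffs.

0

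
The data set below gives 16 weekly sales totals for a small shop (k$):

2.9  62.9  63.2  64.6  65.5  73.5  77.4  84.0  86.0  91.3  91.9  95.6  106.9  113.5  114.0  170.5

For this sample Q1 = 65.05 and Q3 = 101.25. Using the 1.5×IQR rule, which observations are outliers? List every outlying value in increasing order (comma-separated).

2.9, 170.5

IQR = Q3 − Q1 = 101.25 − 65.05 = 36.20.
Lower fence = Q1 − 1.5·IQR = 65.05 − 54.30 = 10.75.
Upper fence = Q3 + 1.5·IQR = 101.25 + 54.30 = 155.55.
2.9 < 10.75 → outlier.
170.5 > 155.55 → outlier.
All remaining values lie within [10.75, 155.55].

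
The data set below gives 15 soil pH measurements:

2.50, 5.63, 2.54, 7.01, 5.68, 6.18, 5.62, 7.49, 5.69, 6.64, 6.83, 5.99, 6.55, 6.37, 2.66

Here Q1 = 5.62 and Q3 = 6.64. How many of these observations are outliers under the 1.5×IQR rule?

IQR = 1.02; fences at 5.62 − 1.53 = 4.09 and 6.64 + 1.53 = 8.17.
Outside the cutoffs: 2.50, 2.54, 2.66.

3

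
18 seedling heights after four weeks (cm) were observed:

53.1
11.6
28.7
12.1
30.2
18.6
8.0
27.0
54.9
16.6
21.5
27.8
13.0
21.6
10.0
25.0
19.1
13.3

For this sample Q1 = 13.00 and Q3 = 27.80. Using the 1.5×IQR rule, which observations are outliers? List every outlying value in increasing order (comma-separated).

IQR = Q3 − Q1 = 27.80 − 13.00 = 14.80.
Lower fence = Q1 − 1.5·IQR = 13.00 − 22.20 = -9.20.
Upper fence = Q3 + 1.5·IQR = 27.80 + 22.20 = 50.00.
53.1 > 50.00 → outlier.
54.9 > 50.00 → outlier.
All remaining values lie within [-9.20, 50.00].

53.1, 54.9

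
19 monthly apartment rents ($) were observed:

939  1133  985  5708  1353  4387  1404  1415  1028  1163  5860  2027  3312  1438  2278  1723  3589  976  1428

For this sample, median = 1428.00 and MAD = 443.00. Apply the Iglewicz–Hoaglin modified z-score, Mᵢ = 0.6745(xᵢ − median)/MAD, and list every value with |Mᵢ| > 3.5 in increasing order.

|Mᵢ| > 3.5 ⇔ |xᵢ − 1428.00| > 3.5·443.00/0.6745 = 2298.74.
So outliers lie outside [-870.74, 3726.74].
4387: M = 4.51 → outlier.
5708: M = 6.52 → outlier.
5860: M = 6.75 → outlier.

4387, 5708, 5860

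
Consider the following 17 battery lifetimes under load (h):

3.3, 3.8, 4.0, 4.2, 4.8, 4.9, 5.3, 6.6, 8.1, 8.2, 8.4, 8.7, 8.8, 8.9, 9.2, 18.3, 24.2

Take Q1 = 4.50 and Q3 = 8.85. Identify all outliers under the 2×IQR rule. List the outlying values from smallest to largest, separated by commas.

18.3, 24.2

IQR = Q3 − Q1 = 8.85 − 4.50 = 4.35.
Lower fence = Q1 − 2·IQR = 4.50 − 8.70 = -4.20.
Upper fence = Q3 + 2·IQR = 8.85 + 8.70 = 17.55.
18.3 > 17.55 → outlier.
24.2 > 17.55 → outlier.
All remaining values lie within [-4.20, 17.55].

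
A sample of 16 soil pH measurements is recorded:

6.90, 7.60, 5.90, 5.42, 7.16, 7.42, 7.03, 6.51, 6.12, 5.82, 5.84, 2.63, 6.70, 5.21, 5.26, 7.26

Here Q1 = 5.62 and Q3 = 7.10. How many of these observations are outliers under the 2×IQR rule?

1

IQR = 1.48; fences at 5.62 − 2.96 = 2.66 and 7.10 + 2.96 = 10.06.
Outside the cutoffs: 2.63.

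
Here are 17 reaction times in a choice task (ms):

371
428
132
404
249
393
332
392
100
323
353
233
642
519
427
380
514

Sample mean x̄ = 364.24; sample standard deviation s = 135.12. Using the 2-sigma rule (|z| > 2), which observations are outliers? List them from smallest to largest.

642

Cutoffs at x̄ ± 2s: 364.24 ± 2·135.12 = [94.00, 634.48].
642: z = 2.06, |z| > 2 → outlier.
Every other value lies within [94.00, 634.48].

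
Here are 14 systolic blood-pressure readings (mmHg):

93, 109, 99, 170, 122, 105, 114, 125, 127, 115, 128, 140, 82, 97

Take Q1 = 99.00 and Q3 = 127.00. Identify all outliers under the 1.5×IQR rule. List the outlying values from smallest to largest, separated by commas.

IQR = Q3 − Q1 = 127.00 − 99.00 = 28.00.
Lower fence = Q1 − 1.5·IQR = 99.00 − 42.00 = 57.00.
Upper fence = Q3 + 1.5·IQR = 127.00 + 42.00 = 169.00.
170 > 169.00 → outlier.
All remaining values lie within [57.00, 169.00].

170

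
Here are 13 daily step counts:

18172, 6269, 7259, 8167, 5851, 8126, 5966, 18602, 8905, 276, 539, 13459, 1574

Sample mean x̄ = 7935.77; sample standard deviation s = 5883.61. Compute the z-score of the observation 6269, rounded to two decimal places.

-0.28

z = (6269 − 7935.77) / 5883.61 = -0.28.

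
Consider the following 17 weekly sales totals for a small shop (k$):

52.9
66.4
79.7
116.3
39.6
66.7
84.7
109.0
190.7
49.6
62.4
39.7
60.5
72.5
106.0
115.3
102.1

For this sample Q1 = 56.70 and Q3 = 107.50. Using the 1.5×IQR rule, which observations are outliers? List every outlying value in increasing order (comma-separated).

IQR = Q3 − Q1 = 107.50 − 56.70 = 50.80.
Lower fence = Q1 − 1.5·IQR = 56.70 − 76.20 = -19.50.
Upper fence = Q3 + 1.5·IQR = 107.50 + 76.20 = 183.70.
190.7 > 183.70 → outlier.
All remaining values lie within [-19.50, 183.70].

190.7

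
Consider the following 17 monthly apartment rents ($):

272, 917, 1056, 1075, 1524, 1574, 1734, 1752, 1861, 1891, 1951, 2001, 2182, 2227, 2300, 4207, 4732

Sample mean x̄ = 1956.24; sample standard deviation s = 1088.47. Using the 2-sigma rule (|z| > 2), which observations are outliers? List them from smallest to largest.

Cutoffs at x̄ ± 2s: 1956.24 ± 2·1088.47 = [-220.70, 4133.18].
4207: z = 2.07, |z| > 2 → outlier.
4732: z = 2.55, |z| > 2 → outlier.
Every other value lies within [-220.70, 4133.18].

4207, 4732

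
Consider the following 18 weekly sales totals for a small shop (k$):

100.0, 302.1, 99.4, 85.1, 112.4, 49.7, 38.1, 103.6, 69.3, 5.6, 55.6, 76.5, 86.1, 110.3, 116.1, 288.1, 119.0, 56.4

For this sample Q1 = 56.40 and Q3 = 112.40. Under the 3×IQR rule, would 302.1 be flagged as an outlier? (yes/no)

IQR = Q3 − Q1 = 112.40 − 56.40 = 56.00.
Lower fence = Q1 − 3·IQR = 56.40 − 168.00 = -111.60.
Upper fence = Q3 + 3·IQR = 112.40 + 168.00 = 280.40.
302.1 lies above the upper fence.

yes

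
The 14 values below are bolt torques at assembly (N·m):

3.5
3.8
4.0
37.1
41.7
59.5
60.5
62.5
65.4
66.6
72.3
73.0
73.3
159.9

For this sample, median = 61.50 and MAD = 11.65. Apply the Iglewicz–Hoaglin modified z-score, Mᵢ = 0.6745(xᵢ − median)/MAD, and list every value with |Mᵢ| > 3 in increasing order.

|Mᵢ| > 3 ⇔ |xᵢ − 61.50| > 3·11.65/0.6745 = 51.82.
So outliers lie outside [9.68, 113.32].
3.5: M = -3.36 → outlier.
3.8: M = -3.34 → outlier.
4.0: M = -3.33 → outlier.
159.9: M = 5.70 → outlier.

3.5, 3.8, 4.0, 159.9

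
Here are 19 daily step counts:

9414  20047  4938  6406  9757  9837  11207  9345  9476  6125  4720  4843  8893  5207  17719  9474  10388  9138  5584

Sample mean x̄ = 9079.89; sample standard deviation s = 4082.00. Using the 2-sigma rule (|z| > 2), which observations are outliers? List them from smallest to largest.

Cutoffs at x̄ ± 2s: 9079.89 ± 2·4082.00 = [915.89, 17243.89].
17719: z = 2.12, |z| > 2 → outlier.
20047: z = 2.69, |z| > 2 → outlier.
Every other value lies within [915.89, 17243.89].

17719, 20047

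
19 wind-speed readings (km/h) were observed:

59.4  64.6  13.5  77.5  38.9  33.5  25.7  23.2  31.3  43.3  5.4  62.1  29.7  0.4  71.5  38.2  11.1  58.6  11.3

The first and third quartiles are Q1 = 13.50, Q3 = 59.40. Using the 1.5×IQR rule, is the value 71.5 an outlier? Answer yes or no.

IQR = Q3 − Q1 = 59.40 − 13.50 = 45.90.
Lower fence = Q1 − 1.5·IQR = 13.50 − 68.85 = -55.35.
Upper fence = Q3 + 1.5·IQR = 59.40 + 68.85 = 128.25.
71.5 lies within [-55.35, 128.25].

no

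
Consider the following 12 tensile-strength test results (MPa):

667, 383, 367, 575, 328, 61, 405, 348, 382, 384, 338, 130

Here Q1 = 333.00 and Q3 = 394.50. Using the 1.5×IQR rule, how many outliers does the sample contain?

IQR = 61.50; fences at 333.00 − 92.25 = 240.75 and 394.50 + 92.25 = 486.75.
Outside the cutoffs: 61, 130, 575, 667.

4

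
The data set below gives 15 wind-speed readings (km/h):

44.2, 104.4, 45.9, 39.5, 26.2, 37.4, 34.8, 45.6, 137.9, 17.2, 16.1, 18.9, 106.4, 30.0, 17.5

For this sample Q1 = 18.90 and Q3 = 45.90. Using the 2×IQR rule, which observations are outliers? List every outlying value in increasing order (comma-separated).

104.4, 106.4, 137.9

IQR = Q3 − Q1 = 45.90 − 18.90 = 27.00.
Lower fence = Q1 − 2·IQR = 18.90 − 54.00 = -35.10.
Upper fence = Q3 + 2·IQR = 45.90 + 54.00 = 99.90.
104.4 > 99.90 → outlier.
106.4 > 99.90 → outlier.
137.9 > 99.90 → outlier.
All remaining values lie within [-35.10, 99.90].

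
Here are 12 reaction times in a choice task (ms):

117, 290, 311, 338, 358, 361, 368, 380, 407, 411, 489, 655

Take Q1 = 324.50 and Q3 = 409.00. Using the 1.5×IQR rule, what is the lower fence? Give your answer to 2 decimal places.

197.75

IQR = Q3 − Q1 = 409.00 − 324.50 = 84.50.
Lower fence = Q1 − 1.5·IQR = 324.50 − 126.75 = 197.75.
Upper fence = Q3 + 1.5·IQR = 409.00 + 126.75 = 535.75.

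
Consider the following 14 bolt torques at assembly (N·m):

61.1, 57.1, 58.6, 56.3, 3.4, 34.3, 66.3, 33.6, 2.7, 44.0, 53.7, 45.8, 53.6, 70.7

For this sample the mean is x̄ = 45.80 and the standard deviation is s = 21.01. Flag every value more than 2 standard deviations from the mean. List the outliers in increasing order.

Cutoffs at x̄ ± 2s: 45.80 ± 2·21.01 = [3.78, 87.82].
2.7: z = -2.05, |z| > 2 → outlier.
3.4: z = -2.02, |z| > 2 → outlier.
Every other value lies within [3.78, 87.82].

2.7, 3.4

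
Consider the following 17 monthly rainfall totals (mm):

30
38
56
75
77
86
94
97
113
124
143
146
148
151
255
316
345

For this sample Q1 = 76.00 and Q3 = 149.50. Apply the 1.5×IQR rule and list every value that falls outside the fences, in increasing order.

IQR = Q3 − Q1 = 149.50 − 76.00 = 73.50.
Lower fence = Q1 − 1.5·IQR = 76.00 − 110.25 = -34.25.
Upper fence = Q3 + 1.5·IQR = 149.50 + 110.25 = 259.75.
316 > 259.75 → outlier.
345 > 259.75 → outlier.
All remaining values lie within [-34.25, 259.75].

316, 345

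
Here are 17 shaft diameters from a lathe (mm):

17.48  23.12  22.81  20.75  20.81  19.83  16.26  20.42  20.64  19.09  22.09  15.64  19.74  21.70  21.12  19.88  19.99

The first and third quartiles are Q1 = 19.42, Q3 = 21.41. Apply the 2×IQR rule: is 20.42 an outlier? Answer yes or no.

no

IQR = Q3 − Q1 = 21.41 − 19.42 = 1.99.
Lower fence = Q1 − 2·IQR = 19.42 − 3.98 = 15.44.
Upper fence = Q3 + 2·IQR = 21.41 + 3.98 = 25.39.
20.42 lies within [15.44, 25.39].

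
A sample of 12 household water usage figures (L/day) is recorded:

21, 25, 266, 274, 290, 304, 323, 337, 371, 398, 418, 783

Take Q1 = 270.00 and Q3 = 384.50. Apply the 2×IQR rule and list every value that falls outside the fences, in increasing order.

21, 25, 783

IQR = Q3 − Q1 = 384.50 − 270.00 = 114.50.
Lower fence = Q1 − 2·IQR = 270.00 − 229.00 = 41.00.
Upper fence = Q3 + 2·IQR = 384.50 + 229.00 = 613.50.
21 < 41.00 → outlier.
25 < 41.00 → outlier.
783 > 613.50 → outlier.
All remaining values lie within [41.00, 613.50].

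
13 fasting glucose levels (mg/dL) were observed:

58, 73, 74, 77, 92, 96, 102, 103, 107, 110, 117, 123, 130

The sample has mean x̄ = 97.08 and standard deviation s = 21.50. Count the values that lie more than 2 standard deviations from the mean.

0

Cutoffs: x̄ ± 2s = [54.08, 140.08].
Every value lies within the cutoffs.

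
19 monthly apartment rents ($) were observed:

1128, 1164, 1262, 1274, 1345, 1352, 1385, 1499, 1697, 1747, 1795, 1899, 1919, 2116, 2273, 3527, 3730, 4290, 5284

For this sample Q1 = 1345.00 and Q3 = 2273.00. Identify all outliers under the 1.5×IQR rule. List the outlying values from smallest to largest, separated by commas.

3730, 4290, 5284

IQR = Q3 − Q1 = 2273.00 − 1345.00 = 928.00.
Lower fence = Q1 − 1.5·IQR = 1345.00 − 1392.00 = -47.00.
Upper fence = Q3 + 1.5·IQR = 2273.00 + 1392.00 = 3665.00.
3730 > 3665.00 → outlier.
4290 > 3665.00 → outlier.
5284 > 3665.00 → outlier.
All remaining values lie within [-47.00, 3665.00].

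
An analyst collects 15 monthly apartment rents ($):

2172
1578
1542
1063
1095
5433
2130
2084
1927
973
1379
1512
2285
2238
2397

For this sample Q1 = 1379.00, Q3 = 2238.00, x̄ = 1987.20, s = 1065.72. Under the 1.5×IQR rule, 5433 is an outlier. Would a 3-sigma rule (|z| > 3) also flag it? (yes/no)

yes

z = (5433 − 1987.20) / 1065.72 = 3.23.
|z| = 3.23 > 3.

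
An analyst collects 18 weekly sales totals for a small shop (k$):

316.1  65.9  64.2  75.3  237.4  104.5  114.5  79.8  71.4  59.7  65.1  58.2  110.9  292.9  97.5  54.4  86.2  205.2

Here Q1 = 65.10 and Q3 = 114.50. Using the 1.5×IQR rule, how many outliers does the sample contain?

4

IQR = 49.40; fences at 65.10 − 74.10 = -9.00 and 114.50 + 74.10 = 188.60.
Outside the cutoffs: 205.2, 237.4, 292.9, 316.1.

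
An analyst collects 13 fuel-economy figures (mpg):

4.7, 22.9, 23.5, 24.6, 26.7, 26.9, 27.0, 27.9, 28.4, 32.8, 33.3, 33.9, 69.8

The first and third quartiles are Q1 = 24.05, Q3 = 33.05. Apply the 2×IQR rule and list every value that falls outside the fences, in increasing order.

4.7, 69.8

IQR = Q3 − Q1 = 33.05 − 24.05 = 9.00.
Lower fence = Q1 − 2·IQR = 24.05 − 18.00 = 6.05.
Upper fence = Q3 + 2·IQR = 33.05 + 18.00 = 51.05.
4.7 < 6.05 → outlier.
69.8 > 51.05 → outlier.
All remaining values lie within [6.05, 51.05].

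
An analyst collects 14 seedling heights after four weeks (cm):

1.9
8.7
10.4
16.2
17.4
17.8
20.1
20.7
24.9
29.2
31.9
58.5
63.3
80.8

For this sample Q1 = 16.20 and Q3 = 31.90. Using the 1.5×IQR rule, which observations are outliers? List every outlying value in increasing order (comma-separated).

IQR = Q3 − Q1 = 31.90 − 16.20 = 15.70.
Lower fence = Q1 − 1.5·IQR = 16.20 − 23.55 = -7.35.
Upper fence = Q3 + 1.5·IQR = 31.90 + 23.55 = 55.45.
58.5 > 55.45 → outlier.
63.3 > 55.45 → outlier.
80.8 > 55.45 → outlier.
All remaining values lie within [-7.35, 55.45].

58.5, 63.3, 80.8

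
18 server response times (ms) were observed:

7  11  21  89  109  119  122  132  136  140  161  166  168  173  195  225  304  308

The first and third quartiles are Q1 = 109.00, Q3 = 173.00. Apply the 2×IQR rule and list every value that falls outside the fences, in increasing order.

304, 308

IQR = Q3 − Q1 = 173.00 − 109.00 = 64.00.
Lower fence = Q1 − 2·IQR = 109.00 − 128.00 = -19.00.
Upper fence = Q3 + 2·IQR = 173.00 + 128.00 = 301.00.
304 > 301.00 → outlier.
308 > 301.00 → outlier.
All remaining values lie within [-19.00, 301.00].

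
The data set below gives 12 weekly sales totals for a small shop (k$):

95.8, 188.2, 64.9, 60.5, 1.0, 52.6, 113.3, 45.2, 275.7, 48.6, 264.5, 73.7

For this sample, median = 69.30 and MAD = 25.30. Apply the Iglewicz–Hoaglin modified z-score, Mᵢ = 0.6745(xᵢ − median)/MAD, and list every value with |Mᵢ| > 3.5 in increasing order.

|Mᵢ| > 3.5 ⇔ |xᵢ − 69.30| > 3.5·25.30/0.6745 = 131.28.
So outliers lie outside [-61.98, 200.58].
264.5: M = 5.20 → outlier.
275.7: M = 5.50 → outlier.

264.5, 275.7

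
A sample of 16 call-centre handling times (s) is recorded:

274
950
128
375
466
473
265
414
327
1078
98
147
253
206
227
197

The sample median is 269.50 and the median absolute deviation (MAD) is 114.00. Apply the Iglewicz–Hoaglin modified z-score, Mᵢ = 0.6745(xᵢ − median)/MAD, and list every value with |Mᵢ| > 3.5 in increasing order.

|Mᵢ| > 3.5 ⇔ |xᵢ − 269.50| > 3.5·114.00/0.6745 = 591.55.
So outliers lie outside [-322.05, 861.05].
950: M = 4.03 → outlier.
1078: M = 4.78 → outlier.

950, 1078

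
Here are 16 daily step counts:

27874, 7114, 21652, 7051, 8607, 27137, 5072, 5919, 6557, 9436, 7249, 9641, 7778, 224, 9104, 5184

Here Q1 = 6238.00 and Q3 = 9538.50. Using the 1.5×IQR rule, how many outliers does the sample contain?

IQR = 3300.50; fences at 6238.00 − 4950.75 = 1287.25 and 9538.50 + 4950.75 = 14489.25.
Outside the cutoffs: 224, 21652, 27137, 27874.

4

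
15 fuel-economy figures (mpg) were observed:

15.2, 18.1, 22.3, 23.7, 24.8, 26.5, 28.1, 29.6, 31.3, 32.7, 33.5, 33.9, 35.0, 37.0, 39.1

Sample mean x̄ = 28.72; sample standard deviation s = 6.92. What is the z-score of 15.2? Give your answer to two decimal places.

-1.95

z = (15.2 − 28.72) / 6.92 = -1.95.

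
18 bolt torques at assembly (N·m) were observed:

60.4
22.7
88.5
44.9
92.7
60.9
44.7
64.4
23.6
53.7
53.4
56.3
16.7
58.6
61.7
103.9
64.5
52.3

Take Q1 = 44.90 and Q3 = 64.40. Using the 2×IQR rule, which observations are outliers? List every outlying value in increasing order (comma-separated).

103.9

IQR = Q3 − Q1 = 64.40 − 44.90 = 19.50.
Lower fence = Q1 − 2·IQR = 44.90 − 39.00 = 5.90.
Upper fence = Q3 + 2·IQR = 64.40 + 39.00 = 103.40.
103.9 > 103.40 → outlier.
All remaining values lie within [5.90, 103.40].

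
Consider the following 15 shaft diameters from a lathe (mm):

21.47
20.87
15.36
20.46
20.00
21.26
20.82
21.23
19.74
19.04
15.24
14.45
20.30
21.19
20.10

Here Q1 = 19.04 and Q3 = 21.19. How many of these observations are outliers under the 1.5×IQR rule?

3

IQR = 2.15; fences at 19.04 − 3.225 = 15.815 and 21.19 + 3.225 = 24.415.
Outside the cutoffs: 14.45, 15.24, 15.36.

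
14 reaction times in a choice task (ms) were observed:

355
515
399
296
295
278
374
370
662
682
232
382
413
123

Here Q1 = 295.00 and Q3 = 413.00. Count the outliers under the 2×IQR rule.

IQR = 118.00; fences at 295.00 − 236.00 = 59.00 and 413.00 + 236.00 = 649.00.
Outside the cutoffs: 662, 682.

2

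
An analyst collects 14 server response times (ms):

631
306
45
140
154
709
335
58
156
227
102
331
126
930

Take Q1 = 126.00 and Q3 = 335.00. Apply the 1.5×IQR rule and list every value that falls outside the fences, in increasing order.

709, 930

IQR = Q3 − Q1 = 335.00 − 126.00 = 209.00.
Lower fence = Q1 − 1.5·IQR = 126.00 − 313.50 = -187.50.
Upper fence = Q3 + 1.5·IQR = 335.00 + 313.50 = 648.50.
709 > 648.50 → outlier.
930 > 648.50 → outlier.
All remaining values lie within [-187.50, 648.50].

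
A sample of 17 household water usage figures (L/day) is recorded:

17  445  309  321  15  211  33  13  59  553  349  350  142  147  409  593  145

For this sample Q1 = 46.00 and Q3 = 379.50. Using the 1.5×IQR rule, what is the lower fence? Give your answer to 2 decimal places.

IQR = Q3 − Q1 = 379.50 − 46.00 = 333.50.
Lower fence = Q1 − 1.5·IQR = 46.00 − 500.25 = -454.25.
Upper fence = Q3 + 1.5·IQR = 379.50 + 500.25 = 879.75.

-454.25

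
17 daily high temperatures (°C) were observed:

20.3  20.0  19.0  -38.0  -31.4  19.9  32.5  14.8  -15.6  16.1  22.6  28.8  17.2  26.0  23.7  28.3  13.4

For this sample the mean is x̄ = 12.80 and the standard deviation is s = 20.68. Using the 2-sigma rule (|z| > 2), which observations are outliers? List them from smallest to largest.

-38.0, -31.4

Cutoffs at x̄ ± 2s: 12.80 ± 2·20.68 = [-28.56, 54.16].
-38.0: z = -2.46, |z| > 2 → outlier.
-31.4: z = -2.14, |z| > 2 → outlier.
Every other value lies within [-28.56, 54.16].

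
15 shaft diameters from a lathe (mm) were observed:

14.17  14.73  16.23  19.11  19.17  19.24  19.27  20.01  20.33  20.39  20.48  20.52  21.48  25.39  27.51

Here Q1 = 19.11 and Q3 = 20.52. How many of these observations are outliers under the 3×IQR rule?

4

IQR = 1.41; fences at 19.11 − 4.23 = 14.88 and 20.52 + 4.23 = 24.75.
Outside the cutoffs: 14.17, 14.73, 25.39, 27.51.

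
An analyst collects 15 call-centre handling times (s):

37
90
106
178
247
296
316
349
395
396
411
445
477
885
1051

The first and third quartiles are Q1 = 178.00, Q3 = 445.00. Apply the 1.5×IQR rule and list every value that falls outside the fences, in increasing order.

IQR = Q3 − Q1 = 445.00 − 178.00 = 267.00.
Lower fence = Q1 − 1.5·IQR = 178.00 − 400.50 = -222.50.
Upper fence = Q3 + 1.5·IQR = 445.00 + 400.50 = 845.50.
885 > 845.50 → outlier.
1051 > 845.50 → outlier.
All remaining values lie within [-222.50, 845.50].

885, 1051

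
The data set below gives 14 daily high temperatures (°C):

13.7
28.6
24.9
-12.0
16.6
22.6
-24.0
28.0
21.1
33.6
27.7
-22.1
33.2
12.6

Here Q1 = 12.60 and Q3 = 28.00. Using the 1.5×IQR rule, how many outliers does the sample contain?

IQR = 15.40; fences at 12.60 − 23.10 = -10.50 and 28.00 + 23.10 = 51.10.
Outside the cutoffs: -24.0, -22.1, -12.0.

3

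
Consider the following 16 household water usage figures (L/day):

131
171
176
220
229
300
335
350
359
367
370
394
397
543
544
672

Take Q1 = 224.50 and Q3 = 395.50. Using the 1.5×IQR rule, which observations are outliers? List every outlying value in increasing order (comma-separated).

IQR = Q3 − Q1 = 395.50 − 224.50 = 171.00.
Lower fence = Q1 − 1.5·IQR = 224.50 − 256.50 = -32.00.
Upper fence = Q3 + 1.5·IQR = 395.50 + 256.50 = 652.00.
672 > 652.00 → outlier.
All remaining values lie within [-32.00, 652.00].

672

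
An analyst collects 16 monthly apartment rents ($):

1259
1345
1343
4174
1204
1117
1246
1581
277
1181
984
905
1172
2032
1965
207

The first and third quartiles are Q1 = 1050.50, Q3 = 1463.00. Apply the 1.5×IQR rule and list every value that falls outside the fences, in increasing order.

207, 277, 4174

IQR = Q3 − Q1 = 1463.00 − 1050.50 = 412.50.
Lower fence = Q1 − 1.5·IQR = 1050.50 − 618.75 = 431.75.
Upper fence = Q3 + 1.5·IQR = 1463.00 + 618.75 = 2081.75.
207 < 431.75 → outlier.
277 < 431.75 → outlier.
4174 > 2081.75 → outlier.
All remaining values lie within [431.75, 2081.75].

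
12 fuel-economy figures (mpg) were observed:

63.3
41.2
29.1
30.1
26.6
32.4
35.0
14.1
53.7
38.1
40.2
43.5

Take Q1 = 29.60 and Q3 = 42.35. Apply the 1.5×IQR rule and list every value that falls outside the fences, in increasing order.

63.3

IQR = Q3 − Q1 = 42.35 − 29.60 = 12.75.
Lower fence = Q1 − 1.5·IQR = 29.60 − 19.125 = 10.475.
Upper fence = Q3 + 1.5·IQR = 42.35 + 19.125 = 61.475.
63.3 > 61.475 → outlier.
All remaining values lie within [10.475, 61.475].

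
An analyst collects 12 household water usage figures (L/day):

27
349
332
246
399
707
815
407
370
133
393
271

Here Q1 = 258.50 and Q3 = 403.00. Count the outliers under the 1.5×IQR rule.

IQR = 144.50; fences at 258.50 − 216.75 = 41.75 and 403.00 + 216.75 = 619.75.
Outside the cutoffs: 27, 707, 815.

3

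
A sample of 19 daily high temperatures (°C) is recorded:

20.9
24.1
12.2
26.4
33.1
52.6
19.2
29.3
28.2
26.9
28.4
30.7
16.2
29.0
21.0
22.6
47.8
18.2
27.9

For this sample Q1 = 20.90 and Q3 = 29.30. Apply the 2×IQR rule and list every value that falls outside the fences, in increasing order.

IQR = Q3 − Q1 = 29.30 − 20.90 = 8.40.
Lower fence = Q1 − 2·IQR = 20.90 − 16.80 = 4.10.
Upper fence = Q3 + 2·IQR = 29.30 + 16.80 = 46.10.
47.8 > 46.10 → outlier.
52.6 > 46.10 → outlier.
All remaining values lie within [4.10, 46.10].

47.8, 52.6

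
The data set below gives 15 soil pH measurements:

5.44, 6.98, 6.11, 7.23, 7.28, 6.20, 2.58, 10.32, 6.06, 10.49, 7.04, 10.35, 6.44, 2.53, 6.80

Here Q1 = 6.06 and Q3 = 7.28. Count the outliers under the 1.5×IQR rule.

IQR = 1.22; fences at 6.06 − 1.83 = 4.23 and 7.28 + 1.83 = 9.11.
Outside the cutoffs: 2.53, 2.58, 10.32, 10.35, 10.49.

5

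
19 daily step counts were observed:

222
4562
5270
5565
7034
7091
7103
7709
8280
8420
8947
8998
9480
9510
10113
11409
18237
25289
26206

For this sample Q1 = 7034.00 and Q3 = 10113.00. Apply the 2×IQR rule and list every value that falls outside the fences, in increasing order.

IQR = Q3 − Q1 = 10113.00 − 7034.00 = 3079.00.
Lower fence = Q1 − 2·IQR = 7034.00 − 6158.00 = 876.00.
Upper fence = Q3 + 2·IQR = 10113.00 + 6158.00 = 16271.00.
222 < 876.00 → outlier.
18237 > 16271.00 → outlier.
25289 > 16271.00 → outlier.
26206 > 16271.00 → outlier.
All remaining values lie within [876.00, 16271.00].

222, 18237, 25289, 26206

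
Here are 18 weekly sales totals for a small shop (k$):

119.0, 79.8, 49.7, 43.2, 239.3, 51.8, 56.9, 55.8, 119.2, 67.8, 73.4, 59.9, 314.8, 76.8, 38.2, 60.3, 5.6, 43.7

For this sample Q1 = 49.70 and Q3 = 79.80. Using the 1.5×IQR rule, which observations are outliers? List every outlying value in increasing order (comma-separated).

IQR = Q3 − Q1 = 79.80 − 49.70 = 30.10.
Lower fence = Q1 − 1.5·IQR = 49.70 − 45.15 = 4.55.
Upper fence = Q3 + 1.5·IQR = 79.80 + 45.15 = 124.95.
239.3 > 124.95 → outlier.
314.8 > 124.95 → outlier.
All remaining values lie within [4.55, 124.95].

239.3, 314.8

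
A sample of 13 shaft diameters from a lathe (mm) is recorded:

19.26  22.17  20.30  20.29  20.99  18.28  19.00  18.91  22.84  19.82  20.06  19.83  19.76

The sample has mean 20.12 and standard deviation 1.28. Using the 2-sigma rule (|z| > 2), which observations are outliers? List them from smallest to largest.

Cutoffs at x̄ ± 2s: 20.12 ± 2·1.28 = [17.56, 22.68].
22.84: z = 2.12, |z| > 2 → outlier.
Every other value lies within [17.56, 22.68].

22.84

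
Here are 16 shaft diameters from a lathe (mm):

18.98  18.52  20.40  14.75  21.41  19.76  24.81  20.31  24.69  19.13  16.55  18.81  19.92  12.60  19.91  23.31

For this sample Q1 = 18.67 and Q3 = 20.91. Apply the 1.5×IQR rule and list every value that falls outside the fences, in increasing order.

12.60, 14.75, 24.69, 24.81

IQR = Q3 − Q1 = 20.91 − 18.67 = 2.24.
Lower fence = Q1 − 1.5·IQR = 18.67 − 3.36 = 15.31.
Upper fence = Q3 + 1.5·IQR = 20.91 + 3.36 = 24.27.
12.60 < 15.31 → outlier.
14.75 < 15.31 → outlier.
24.69 > 24.27 → outlier.
24.81 > 24.27 → outlier.
All remaining values lie within [15.31, 24.27].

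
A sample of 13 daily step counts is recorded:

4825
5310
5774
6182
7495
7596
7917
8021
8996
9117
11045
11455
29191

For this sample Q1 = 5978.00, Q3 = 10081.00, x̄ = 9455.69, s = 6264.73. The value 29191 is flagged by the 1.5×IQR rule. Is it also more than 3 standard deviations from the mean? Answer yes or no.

z = (29191 − 9455.69) / 6264.73 = 3.15.
|z| = 3.15 > 3.

yes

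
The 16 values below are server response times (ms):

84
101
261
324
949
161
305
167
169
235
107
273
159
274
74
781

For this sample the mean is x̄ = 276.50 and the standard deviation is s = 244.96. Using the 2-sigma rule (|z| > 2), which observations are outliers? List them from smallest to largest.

Cutoffs at x̄ ± 2s: 276.50 ± 2·244.96 = [-213.42, 766.42].
781: z = 2.06, |z| > 2 → outlier.
949: z = 2.75, |z| > 2 → outlier.
Every other value lies within [-213.42, 766.42].

781, 949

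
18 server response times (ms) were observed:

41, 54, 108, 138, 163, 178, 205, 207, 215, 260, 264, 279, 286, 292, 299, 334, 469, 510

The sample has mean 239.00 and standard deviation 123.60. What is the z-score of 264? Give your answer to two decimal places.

0.20

z = (264 − 239.00) / 123.60 = 0.20.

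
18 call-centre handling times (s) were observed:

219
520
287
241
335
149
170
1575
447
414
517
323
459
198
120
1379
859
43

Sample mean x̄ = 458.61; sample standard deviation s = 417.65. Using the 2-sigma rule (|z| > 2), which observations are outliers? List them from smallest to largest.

1379, 1575

Cutoffs at x̄ ± 2s: 458.61 ± 2·417.65 = [-376.69, 1293.91].
1379: z = 2.20, |z| > 2 → outlier.
1575: z = 2.67, |z| > 2 → outlier.
Every other value lies within [-376.69, 1293.91].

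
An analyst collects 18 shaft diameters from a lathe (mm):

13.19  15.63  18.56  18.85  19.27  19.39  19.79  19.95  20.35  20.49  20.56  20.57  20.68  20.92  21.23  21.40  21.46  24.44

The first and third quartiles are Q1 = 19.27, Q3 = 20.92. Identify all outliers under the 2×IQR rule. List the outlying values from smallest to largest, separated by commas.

IQR = Q3 − Q1 = 20.92 − 19.27 = 1.65.
Lower fence = Q1 − 2·IQR = 19.27 − 3.30 = 15.97.
Upper fence = Q3 + 2·IQR = 20.92 + 3.30 = 24.22.
13.19 < 15.97 → outlier.
15.63 < 15.97 → outlier.
24.44 > 24.22 → outlier.
All remaining values lie within [15.97, 24.22].

13.19, 15.63, 24.44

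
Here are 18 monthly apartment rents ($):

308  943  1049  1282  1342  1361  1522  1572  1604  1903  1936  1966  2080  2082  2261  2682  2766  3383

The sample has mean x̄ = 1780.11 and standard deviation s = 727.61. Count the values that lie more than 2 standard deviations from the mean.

2

Cutoffs: x̄ ± 2s = [324.89, 3235.33].
Outside the cutoffs: 308, 3383.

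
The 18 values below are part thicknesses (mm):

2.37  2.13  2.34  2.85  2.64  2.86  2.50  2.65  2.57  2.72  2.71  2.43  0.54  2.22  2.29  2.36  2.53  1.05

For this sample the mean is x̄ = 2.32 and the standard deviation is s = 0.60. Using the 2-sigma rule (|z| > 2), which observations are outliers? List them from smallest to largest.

Cutoffs at x̄ ± 2s: 2.32 ± 2·0.60 = [1.12, 3.52].
0.54: z = -2.97, |z| > 2 → outlier.
1.05: z = -2.12, |z| > 2 → outlier.
Every other value lies within [1.12, 3.52].

0.54, 1.05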